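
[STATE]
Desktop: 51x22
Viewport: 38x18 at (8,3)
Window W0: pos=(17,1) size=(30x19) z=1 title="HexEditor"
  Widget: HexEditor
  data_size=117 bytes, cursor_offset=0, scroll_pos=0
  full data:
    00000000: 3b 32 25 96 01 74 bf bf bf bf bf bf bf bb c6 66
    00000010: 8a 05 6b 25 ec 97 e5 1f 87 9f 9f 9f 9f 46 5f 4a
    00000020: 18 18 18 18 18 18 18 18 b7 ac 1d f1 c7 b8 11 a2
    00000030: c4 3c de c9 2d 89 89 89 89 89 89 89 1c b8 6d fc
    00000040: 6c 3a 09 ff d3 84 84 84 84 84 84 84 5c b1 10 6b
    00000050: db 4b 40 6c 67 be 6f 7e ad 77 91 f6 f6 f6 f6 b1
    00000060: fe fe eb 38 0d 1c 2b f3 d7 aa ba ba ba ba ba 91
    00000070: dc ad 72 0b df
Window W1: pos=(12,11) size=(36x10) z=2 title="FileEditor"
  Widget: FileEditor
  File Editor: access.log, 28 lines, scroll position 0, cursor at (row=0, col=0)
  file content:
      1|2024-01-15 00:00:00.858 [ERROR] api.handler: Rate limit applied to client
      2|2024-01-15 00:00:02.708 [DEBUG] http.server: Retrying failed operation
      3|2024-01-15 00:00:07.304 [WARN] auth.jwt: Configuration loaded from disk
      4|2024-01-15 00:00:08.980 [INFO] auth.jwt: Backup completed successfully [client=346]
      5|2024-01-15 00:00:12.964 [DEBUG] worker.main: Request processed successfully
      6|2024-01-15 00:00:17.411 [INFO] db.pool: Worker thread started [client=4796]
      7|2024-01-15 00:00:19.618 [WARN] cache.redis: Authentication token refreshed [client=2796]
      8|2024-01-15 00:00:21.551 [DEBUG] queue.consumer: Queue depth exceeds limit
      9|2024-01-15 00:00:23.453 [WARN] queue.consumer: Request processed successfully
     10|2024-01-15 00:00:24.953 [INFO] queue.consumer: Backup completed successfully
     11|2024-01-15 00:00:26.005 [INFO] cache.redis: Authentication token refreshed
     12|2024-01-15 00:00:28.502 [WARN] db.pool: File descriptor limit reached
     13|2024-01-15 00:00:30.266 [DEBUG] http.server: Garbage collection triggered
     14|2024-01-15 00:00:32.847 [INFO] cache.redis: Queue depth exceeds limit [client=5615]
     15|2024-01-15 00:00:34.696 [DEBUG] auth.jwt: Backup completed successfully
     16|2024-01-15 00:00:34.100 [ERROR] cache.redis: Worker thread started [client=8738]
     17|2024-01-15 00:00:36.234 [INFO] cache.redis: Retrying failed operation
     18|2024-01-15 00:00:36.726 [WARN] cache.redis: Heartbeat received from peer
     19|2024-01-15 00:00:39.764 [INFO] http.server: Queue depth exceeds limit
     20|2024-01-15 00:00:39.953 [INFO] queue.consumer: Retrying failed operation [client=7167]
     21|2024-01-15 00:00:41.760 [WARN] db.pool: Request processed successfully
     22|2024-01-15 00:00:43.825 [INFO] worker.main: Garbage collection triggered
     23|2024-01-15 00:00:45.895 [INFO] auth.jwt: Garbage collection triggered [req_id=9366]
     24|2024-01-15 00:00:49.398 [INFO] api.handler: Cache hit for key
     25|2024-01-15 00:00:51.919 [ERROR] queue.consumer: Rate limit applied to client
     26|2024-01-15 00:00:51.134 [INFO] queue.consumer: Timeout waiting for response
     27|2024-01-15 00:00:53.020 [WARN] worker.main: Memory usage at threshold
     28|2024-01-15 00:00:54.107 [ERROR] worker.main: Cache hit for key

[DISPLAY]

         ┠────────────────────────────
         ┃00000000  3B 32 25 96 01 74 
         ┃00000010  8a 05 6b 25 ec 97 
         ┃00000020  18 18 18 18 18 18 
         ┃00000030  c4 3c de c9 2d 89 
         ┃00000040  6c 3a 09 ff d3 84 
         ┃00000050  db 4b 40 6c 67 be 
         ┃00000060  fe fe eb 38 0d 1c 
    ┏━━━━━━━━━━━━━━━━━━━━━━━━━━━━━━━━━
    ┃ FileEditor                      
    ┠─────────────────────────────────
    ┃█024-01-15 00:00:00.858 [ERROR] a
    ┃2024-01-15 00:00:02.708 [DEBUG] h
    ┃2024-01-15 00:00:07.304 [WARN] au
    ┃2024-01-15 00:00:08.980 [INFO] au
    ┃2024-01-15 00:00:12.964 [DEBUG] w
    ┃2024-01-15 00:00:17.411 [INFO] db
    ┗━━━━━━━━━━━━━━━━━━━━━━━━━━━━━━━━━


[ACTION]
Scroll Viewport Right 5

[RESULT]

    ┠────────────────────────────┨    
    ┃00000000  3B 32 25 96 01 74 ┃    
    ┃00000010  8a 05 6b 25 ec 97 ┃    
    ┃00000020  18 18 18 18 18 18 ┃    
    ┃00000030  c4 3c de c9 2d 89 ┃    
    ┃00000040  6c 3a 09 ff d3 84 ┃    
    ┃00000050  db 4b 40 6c 67 be ┃    
    ┃00000060  fe fe eb 38 0d 1c ┃    
━━━━━━━━━━━━━━━━━━━━━━━━━━━━━━━━━━┓   
 FileEditor                       ┃   
──────────────────────────────────┨   
█024-01-15 00:00:00.858 [ERROR] a▲┃   
2024-01-15 00:00:02.708 [DEBUG] h█┃   
2024-01-15 00:00:07.304 [WARN] au░┃   
2024-01-15 00:00:08.980 [INFO] au░┃   
2024-01-15 00:00:12.964 [DEBUG] w░┃   
2024-01-15 00:00:17.411 [INFO] db▼┃   
━━━━━━━━━━━━━━━━━━━━━━━━━━━━━━━━━━┛   


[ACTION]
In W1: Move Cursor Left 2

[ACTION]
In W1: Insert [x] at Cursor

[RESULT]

    ┠────────────────────────────┨    
    ┃00000000  3B 32 25 96 01 74 ┃    
    ┃00000010  8a 05 6b 25 ec 97 ┃    
    ┃00000020  18 18 18 18 18 18 ┃    
    ┃00000030  c4 3c de c9 2d 89 ┃    
    ┃00000040  6c 3a 09 ff d3 84 ┃    
    ┃00000050  db 4b 40 6c 67 be ┃    
    ┃00000060  fe fe eb 38 0d 1c ┃    
━━━━━━━━━━━━━━━━━━━━━━━━━━━━━━━━━━┓   
 FileEditor                       ┃   
──────────────────────────────────┨   
x█024-01-15 00:00:00.858 [ERROR] ▲┃   
2024-01-15 00:00:02.708 [DEBUG] h█┃   
2024-01-15 00:00:07.304 [WARN] au░┃   
2024-01-15 00:00:08.980 [INFO] au░┃   
2024-01-15 00:00:12.964 [DEBUG] w░┃   
2024-01-15 00:00:17.411 [INFO] db▼┃   
━━━━━━━━━━━━━━━━━━━━━━━━━━━━━━━━━━┛   


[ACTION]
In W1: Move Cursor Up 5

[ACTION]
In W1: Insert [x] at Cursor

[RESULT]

    ┠────────────────────────────┨    
    ┃00000000  3B 32 25 96 01 74 ┃    
    ┃00000010  8a 05 6b 25 ec 97 ┃    
    ┃00000020  18 18 18 18 18 18 ┃    
    ┃00000030  c4 3c de c9 2d 89 ┃    
    ┃00000040  6c 3a 09 ff d3 84 ┃    
    ┃00000050  db 4b 40 6c 67 be ┃    
    ┃00000060  fe fe eb 38 0d 1c ┃    
━━━━━━━━━━━━━━━━━━━━━━━━━━━━━━━━━━┓   
 FileEditor                       ┃   
──────────────────────────────────┨   
xx█024-01-15 00:00:00.858 [ERROR]▲┃   
2024-01-15 00:00:02.708 [DEBUG] h█┃   
2024-01-15 00:00:07.304 [WARN] au░┃   
2024-01-15 00:00:08.980 [INFO] au░┃   
2024-01-15 00:00:12.964 [DEBUG] w░┃   
2024-01-15 00:00:17.411 [INFO] db▼┃   
━━━━━━━━━━━━━━━━━━━━━━━━━━━━━━━━━━┛   


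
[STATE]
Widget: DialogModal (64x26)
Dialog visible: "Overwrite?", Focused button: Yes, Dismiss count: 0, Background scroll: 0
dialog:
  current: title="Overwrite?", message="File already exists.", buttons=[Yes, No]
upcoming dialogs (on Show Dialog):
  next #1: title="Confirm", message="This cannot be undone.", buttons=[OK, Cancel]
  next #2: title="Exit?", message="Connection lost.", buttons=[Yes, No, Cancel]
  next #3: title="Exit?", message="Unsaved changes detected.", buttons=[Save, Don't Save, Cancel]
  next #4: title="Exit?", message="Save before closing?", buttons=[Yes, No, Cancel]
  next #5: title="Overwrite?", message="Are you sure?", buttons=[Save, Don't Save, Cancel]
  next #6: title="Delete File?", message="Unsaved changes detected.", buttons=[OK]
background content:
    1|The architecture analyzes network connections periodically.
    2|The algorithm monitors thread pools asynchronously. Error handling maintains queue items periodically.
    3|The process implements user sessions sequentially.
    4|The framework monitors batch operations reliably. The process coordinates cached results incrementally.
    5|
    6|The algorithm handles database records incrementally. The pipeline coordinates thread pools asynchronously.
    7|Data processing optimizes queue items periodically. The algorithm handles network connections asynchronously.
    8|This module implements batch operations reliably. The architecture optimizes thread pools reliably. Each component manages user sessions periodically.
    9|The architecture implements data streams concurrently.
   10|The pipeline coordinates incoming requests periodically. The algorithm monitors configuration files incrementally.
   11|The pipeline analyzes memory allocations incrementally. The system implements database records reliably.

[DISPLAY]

The architecture analyzes network connections periodically.     
The algorithm monitors thread pools asynchronously. Error handli
The process implements user sessions sequentially.              
The framework monitors batch operations reliably. The process co
                                                                
The algorithm handles database records incrementally. The pipeli
Data processing optimizes queue items periodically. The algorith
This module implements batch operations reliably. The architectu
The architecture implements data streams concurrently.          
The pipeline coordinates incoming requests periodically. The alg
The pipeline analyze┌──────────────────────┐rementally. The syst
                    │      Overwrite?      │                    
                    │ File already exists. │                    
                    │      [Yes]  No       │                    
                    └──────────────────────┘                    
                                                                
                                                                
                                                                
                                                                
                                                                
                                                                
                                                                
                                                                
                                                                
                                                                
                                                                


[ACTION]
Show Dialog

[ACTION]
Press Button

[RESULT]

The architecture analyzes network connections periodically.     
The algorithm monitors thread pools asynchronously. Error handli
The process implements user sessions sequentially.              
The framework monitors batch operations reliably. The process co
                                                                
The algorithm handles database records incrementally. The pipeli
Data processing optimizes queue items periodically. The algorith
This module implements batch operations reliably. The architectu
The architecture implements data streams concurrently.          
The pipeline coordinates incoming requests periodically. The alg
The pipeline analyzes memory allocations incrementally. The syst
                                                                
                                                                
                                                                
                                                                
                                                                
                                                                
                                                                
                                                                
                                                                
                                                                
                                                                
                                                                
                                                                
                                                                
                                                                


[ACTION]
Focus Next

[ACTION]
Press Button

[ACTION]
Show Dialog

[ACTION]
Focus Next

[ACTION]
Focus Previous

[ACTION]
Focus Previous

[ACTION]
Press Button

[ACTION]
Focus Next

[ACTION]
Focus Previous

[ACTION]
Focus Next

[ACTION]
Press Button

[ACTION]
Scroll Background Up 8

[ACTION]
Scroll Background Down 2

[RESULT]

The process implements user sessions sequentially.              
The framework monitors batch operations reliably. The process co
                                                                
The algorithm handles database records incrementally. The pipeli
Data processing optimizes queue items periodically. The algorith
This module implements batch operations reliably. The architectu
The architecture implements data streams concurrently.          
The pipeline coordinates incoming requests periodically. The alg
The pipeline analyzes memory allocations incrementally. The syst
                                                                
                                                                
                                                                
                                                                
                                                                
                                                                
                                                                
                                                                
                                                                
                                                                
                                                                
                                                                
                                                                
                                                                
                                                                
                                                                
                                                                


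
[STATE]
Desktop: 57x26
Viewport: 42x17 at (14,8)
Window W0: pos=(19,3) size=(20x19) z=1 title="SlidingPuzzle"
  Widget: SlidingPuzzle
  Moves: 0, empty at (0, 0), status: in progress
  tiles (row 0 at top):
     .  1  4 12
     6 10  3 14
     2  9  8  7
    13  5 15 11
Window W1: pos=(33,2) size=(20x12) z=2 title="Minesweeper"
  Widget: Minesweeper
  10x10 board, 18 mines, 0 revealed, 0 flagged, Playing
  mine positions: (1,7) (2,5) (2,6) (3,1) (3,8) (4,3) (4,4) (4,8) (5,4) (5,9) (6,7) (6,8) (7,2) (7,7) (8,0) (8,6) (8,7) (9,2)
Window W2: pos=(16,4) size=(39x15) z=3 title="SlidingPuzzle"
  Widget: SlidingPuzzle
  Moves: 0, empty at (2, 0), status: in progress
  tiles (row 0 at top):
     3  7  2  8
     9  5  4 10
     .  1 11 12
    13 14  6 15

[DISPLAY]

  ┃│  3 │  7 │  2 │  8 │                ┃ 
  ┃├────┼────┼────┼────┤                ┃ 
  ┃│  9 │  5 │  4 │ 10 │                ┃ 
  ┃├────┼────┼────┼────┤                ┃ 
  ┃│    │  1 │ 11 │ 12 │                ┃ 
  ┃├────┼────┼────┼────┤                ┃ 
  ┃│ 13 │ 14 │  6 │ 15 │                ┃ 
  ┃└────┴────┴────┴────┘                ┃ 
  ┃Moves: 0                             ┃ 
  ┃                                     ┃ 
  ┗━━━━━━━━━━━━━━━━━━━━━━━━━━━━━━━━━━━━━┛ 
     ┃                  ┃                 
     ┃                  ┃                 
     ┗━━━━━━━━━━━━━━━━━━┛                 
                                          
                                          
                                          


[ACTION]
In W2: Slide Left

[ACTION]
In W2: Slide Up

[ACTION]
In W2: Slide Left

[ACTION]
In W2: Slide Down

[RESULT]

  ┃│  3 │  7 │  2 │  8 │                ┃ 
  ┃├────┼────┼────┼────┤                ┃ 
  ┃│  9 │  5 │  4 │ 10 │                ┃ 
  ┃├────┼────┼────┼────┤                ┃ 
  ┃│  1 │ 14 │    │ 12 │                ┃ 
  ┃├────┼────┼────┼────┤                ┃ 
  ┃│ 13 │  6 │ 11 │ 15 │                ┃ 
  ┃└────┴────┴────┴────┘                ┃ 
  ┃Moves: 4                             ┃ 
  ┃                                     ┃ 
  ┗━━━━━━━━━━━━━━━━━━━━━━━━━━━━━━━━━━━━━┛ 
     ┃                  ┃                 
     ┃                  ┃                 
     ┗━━━━━━━━━━━━━━━━━━┛                 
                                          
                                          
                                          


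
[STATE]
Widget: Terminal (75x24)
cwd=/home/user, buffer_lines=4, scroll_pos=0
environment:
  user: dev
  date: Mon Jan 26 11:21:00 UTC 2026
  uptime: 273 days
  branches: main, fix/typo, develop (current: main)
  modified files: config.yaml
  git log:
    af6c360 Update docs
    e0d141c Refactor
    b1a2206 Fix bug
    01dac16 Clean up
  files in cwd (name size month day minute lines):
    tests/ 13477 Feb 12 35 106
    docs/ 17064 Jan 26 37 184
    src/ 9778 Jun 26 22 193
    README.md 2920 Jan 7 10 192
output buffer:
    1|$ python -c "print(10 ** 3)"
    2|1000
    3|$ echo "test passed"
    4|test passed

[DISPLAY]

$ python -c "print(10 ** 3)"                                               
1000                                                                       
$ echo "test passed"                                                       
test passed                                                                
$ █                                                                        
                                                                           
                                                                           
                                                                           
                                                                           
                                                                           
                                                                           
                                                                           
                                                                           
                                                                           
                                                                           
                                                                           
                                                                           
                                                                           
                                                                           
                                                                           
                                                                           
                                                                           
                                                                           
                                                                           


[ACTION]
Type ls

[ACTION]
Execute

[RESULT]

$ python -c "print(10 ** 3)"                                               
1000                                                                       
$ echo "test passed"                                                       
test passed                                                                
$ ls                                                                       
tests/  docs/  src/  README.md                                             
$ █                                                                        
                                                                           
                                                                           
                                                                           
                                                                           
                                                                           
                                                                           
                                                                           
                                                                           
                                                                           
                                                                           
                                                                           
                                                                           
                                                                           
                                                                           
                                                                           
                                                                           
                                                                           


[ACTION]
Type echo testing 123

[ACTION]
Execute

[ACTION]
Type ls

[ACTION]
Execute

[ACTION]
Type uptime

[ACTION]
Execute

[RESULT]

$ python -c "print(10 ** 3)"                                               
1000                                                                       
$ echo "test passed"                                                       
test passed                                                                
$ ls                                                                       
tests/  docs/  src/  README.md                                             
$ echo testing 123                                                         
testing 123                                                                
$ ls                                                                       
tests/  docs/  src/  README.md                                             
$ uptime                                                                   
 10:00  up 273 days                                                        
$ █                                                                        
                                                                           
                                                                           
                                                                           
                                                                           
                                                                           
                                                                           
                                                                           
                                                                           
                                                                           
                                                                           
                                                                           


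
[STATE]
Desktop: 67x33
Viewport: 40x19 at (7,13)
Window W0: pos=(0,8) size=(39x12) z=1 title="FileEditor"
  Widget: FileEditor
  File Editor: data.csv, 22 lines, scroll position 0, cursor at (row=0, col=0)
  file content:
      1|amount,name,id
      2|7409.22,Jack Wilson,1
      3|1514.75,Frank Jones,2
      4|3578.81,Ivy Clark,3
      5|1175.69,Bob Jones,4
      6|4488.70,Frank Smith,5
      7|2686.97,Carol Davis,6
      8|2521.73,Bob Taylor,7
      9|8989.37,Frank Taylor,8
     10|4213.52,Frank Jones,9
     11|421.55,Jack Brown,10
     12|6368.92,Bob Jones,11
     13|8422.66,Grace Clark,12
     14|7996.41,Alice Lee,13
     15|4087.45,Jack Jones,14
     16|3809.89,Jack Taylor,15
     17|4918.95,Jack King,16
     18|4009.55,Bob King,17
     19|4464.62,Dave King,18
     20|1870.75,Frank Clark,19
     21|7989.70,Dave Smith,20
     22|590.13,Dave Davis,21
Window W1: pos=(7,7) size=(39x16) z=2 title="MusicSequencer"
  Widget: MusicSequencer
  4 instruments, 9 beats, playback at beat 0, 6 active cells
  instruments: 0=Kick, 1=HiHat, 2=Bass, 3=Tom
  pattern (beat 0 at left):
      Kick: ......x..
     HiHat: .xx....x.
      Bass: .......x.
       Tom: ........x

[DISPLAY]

┃  Bass·······█·                      ┃ 
┃   Tom········█                      ┃ 
┃                                     ┃ 
┃                                     ┃ 
┃                                     ┃ 
┃                                     ┃ 
┃                                     ┃ 
┃                                     ┃ 
┃                                     ┃ 
┗━━━━━━━━━━━━━━━━━━━━━━━━━━━━━━━━━━━━━┛ 
                                        
                                        
                                        
                                        
                                        
                                        
                                        
                                        
                                        


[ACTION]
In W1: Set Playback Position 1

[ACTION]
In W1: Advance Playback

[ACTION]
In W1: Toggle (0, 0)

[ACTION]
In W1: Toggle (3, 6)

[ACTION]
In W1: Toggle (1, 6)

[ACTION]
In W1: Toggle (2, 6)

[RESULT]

┃  Bass······██·                      ┃ 
┃   Tom······█·█                      ┃ 
┃                                     ┃ 
┃                                     ┃ 
┃                                     ┃ 
┃                                     ┃ 
┃                                     ┃ 
┃                                     ┃ 
┃                                     ┃ 
┗━━━━━━━━━━━━━━━━━━━━━━━━━━━━━━━━━━━━━┛ 
                                        
                                        
                                        
                                        
                                        
                                        
                                        
                                        
                                        


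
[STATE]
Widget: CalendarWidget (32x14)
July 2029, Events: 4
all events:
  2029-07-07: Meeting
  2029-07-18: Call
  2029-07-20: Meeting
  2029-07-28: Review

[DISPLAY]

           July 2029            
Mo Tu We Th Fr Sa Su            
                   1            
 2  3  4  5  6  7*  8           
 9 10 11 12 13 14 15            
16 17 18* 19 20* 21 22          
23 24 25 26 27 28* 29           
30 31                           
                                
                                
                                
                                
                                
                                


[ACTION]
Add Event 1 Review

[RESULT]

           July 2029            
Mo Tu We Th Fr Sa Su            
                   1*           
 2  3  4  5  6  7*  8           
 9 10 11 12 13 14 15            
16 17 18* 19 20* 21 22          
23 24 25 26 27 28* 29           
30 31                           
                                
                                
                                
                                
                                
                                


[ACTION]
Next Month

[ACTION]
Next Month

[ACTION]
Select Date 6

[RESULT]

         September 2029         
Mo Tu We Th Fr Sa Su            
                1  2            
 3  4  5 [ 6]  7  8  9          
10 11 12 13 14 15 16            
17 18 19 20 21 22 23            
24 25 26 27 28 29 30            
                                
                                
                                
                                
                                
                                
                                


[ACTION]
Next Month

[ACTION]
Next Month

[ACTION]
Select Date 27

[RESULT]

         November 2029          
Mo Tu We Th Fr Sa Su            
          1  2  3  4            
 5  6  7  8  9 10 11            
12 13 14 15 16 17 18            
19 20 21 22 23 24 25            
26 [27] 28 29 30                
                                
                                
                                
                                
                                
                                
                                


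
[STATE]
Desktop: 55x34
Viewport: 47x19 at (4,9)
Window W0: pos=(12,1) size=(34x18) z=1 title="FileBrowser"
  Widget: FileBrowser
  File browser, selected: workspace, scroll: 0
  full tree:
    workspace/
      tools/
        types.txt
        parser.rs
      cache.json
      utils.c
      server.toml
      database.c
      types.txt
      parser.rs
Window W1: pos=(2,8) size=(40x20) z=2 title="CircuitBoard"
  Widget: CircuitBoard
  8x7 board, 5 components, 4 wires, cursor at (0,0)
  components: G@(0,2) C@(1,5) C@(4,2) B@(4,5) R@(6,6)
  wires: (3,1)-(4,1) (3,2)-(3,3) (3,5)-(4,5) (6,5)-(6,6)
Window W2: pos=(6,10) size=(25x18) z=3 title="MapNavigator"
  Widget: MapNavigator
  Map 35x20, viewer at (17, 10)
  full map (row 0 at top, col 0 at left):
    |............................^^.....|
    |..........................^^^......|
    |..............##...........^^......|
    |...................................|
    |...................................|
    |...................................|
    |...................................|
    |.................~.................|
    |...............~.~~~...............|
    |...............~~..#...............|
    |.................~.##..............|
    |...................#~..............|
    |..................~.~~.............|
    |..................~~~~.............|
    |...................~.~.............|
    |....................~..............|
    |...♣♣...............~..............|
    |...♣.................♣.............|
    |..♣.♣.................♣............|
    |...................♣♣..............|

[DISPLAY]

CircuitBoard                         ┃   ┃     
──┏━━━━━━━━━━━━━━━━━━━━━━━┓──────────┨   ┃     
  ┃ MapNavigator          ┃          ┃   ┃     
  ┠───────────────────────┨          ┃   ┃     
  ┃.......................┃          ┃   ┃     
  ┃.......................┃          ┃   ┃     
  ┃.......................┃          ┃   ┃     
  ┃.......................┃          ┃   ┃     
  ┃...........~...........┃          ┃   ┃     
  ┃.........~.~~~.........┃          ┃━━━┛     
  ┃.........~~..#.........┃          ┃         
  ┃...........@.##........┃          ┃         
  ┃.............#~........┃          ┃         
  ┃............~.~~.......┃          ┃         
  ┃............~~~~.......┃          ┃         
  ┃.............~.~.......┃R         ┃         
ur┃..............~........┃          ┃         
  ┃..............~........┃          ┃         
━━┗━━━━━━━━━━━━━━━━━━━━━━━┛━━━━━━━━━━┛         


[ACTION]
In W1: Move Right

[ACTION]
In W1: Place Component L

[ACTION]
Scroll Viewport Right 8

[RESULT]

uitBoard                         ┃   ┃         
━━━━━━━━━━━━━━━━━━━━━━┓──────────┨   ┃         
MapNavigator          ┃          ┃   ┃         
──────────────────────┨          ┃   ┃         
......................┃          ┃   ┃         
......................┃          ┃   ┃         
......................┃          ┃   ┃         
......................┃          ┃   ┃         
..........~...........┃          ┃   ┃         
........~.~~~.........┃          ┃━━━┛         
........~~..#.........┃          ┃             
..........@.##........┃          ┃             
............#~........┃          ┃             
...........~.~~.......┃          ┃             
...........~~~~.......┃          ┃             
............~.~.......┃R         ┃             
.............~........┃          ┃             
.............~........┃          ┃             
━━━━━━━━━━━━━━━━━━━━━━┛━━━━━━━━━━┛             


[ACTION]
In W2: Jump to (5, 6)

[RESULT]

uitBoard                         ┃   ┃         
━━━━━━━━━━━━━━━━━━━━━━┓──────────┨   ┃         
MapNavigator          ┃          ┃   ┃         
──────────────────────┨          ┃   ┃         
                      ┃          ┃   ┃         
     .................┃          ┃   ┃         
     .................┃          ┃   ┃         
     ..............##.┃          ┃   ┃         
     .................┃          ┃   ┃         
     .................┃          ┃━━━┛         
     .................┃          ┃             
     .....@...........┃          ┃             
     .................┃          ┃             
     ...............~.┃          ┃             
     ...............~~┃          ┃             
     .................┃R         ┃             
     .................┃          ┃             
     .................┃          ┃             
━━━━━━━━━━━━━━━━━━━━━━┛━━━━━━━━━━┛             


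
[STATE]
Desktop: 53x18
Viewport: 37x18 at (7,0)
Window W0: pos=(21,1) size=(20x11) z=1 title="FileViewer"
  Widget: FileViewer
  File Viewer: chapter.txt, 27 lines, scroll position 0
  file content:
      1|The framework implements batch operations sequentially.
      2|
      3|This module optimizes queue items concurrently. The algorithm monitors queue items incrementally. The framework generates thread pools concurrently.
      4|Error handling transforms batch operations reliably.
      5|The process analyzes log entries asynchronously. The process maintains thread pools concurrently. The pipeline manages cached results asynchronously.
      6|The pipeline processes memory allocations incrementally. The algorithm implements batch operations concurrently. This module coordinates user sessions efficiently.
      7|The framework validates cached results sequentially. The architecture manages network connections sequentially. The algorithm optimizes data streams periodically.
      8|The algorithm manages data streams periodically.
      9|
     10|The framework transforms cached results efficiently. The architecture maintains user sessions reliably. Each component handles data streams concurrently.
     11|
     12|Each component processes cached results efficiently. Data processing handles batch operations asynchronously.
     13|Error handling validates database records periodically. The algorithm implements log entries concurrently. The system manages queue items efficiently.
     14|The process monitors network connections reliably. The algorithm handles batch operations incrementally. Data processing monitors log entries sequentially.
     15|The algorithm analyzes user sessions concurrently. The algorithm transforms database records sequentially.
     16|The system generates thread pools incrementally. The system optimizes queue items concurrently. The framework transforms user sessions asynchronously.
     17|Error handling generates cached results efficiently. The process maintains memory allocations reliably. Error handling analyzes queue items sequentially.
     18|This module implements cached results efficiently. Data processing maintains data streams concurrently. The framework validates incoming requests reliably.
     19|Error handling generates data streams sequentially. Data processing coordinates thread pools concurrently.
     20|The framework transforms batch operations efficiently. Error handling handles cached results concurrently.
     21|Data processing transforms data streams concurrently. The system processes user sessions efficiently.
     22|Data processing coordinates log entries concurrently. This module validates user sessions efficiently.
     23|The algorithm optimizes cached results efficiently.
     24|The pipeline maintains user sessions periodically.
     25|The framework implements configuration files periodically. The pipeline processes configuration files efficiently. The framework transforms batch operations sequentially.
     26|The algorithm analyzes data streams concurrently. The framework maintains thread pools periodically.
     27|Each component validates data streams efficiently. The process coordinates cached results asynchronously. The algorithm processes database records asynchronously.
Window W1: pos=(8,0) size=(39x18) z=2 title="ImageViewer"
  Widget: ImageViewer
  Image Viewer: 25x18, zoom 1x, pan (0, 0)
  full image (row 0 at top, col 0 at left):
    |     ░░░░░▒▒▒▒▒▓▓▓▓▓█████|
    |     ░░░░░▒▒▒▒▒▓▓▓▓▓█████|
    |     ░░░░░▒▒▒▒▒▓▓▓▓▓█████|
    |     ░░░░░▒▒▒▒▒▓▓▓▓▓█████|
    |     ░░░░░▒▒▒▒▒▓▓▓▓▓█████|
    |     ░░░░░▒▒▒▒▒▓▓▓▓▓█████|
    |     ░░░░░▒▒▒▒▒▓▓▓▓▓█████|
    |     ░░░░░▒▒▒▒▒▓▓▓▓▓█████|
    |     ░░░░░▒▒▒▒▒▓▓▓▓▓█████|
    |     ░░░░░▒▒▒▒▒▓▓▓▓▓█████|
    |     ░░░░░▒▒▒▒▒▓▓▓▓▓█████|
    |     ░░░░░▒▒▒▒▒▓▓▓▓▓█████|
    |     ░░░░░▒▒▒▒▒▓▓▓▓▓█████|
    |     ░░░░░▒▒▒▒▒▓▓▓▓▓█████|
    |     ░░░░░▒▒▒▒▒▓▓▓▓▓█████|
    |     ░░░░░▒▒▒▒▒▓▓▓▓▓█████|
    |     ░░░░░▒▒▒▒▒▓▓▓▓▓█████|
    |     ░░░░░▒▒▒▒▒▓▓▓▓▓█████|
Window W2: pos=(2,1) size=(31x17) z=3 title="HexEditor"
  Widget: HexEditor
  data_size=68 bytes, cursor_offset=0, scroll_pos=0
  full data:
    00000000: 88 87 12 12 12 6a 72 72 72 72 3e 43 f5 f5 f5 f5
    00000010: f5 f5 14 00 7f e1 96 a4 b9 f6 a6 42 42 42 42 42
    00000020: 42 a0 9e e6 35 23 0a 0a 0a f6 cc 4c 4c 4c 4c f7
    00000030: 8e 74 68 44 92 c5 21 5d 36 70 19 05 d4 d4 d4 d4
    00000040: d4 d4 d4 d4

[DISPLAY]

 ┏━━━━━━━━━━━━━━━━━━━━━━━━━━━━━━━━━━━
━━━━━━━━━━━━━━━━━━━━━━━━━┓           
Editor                   ┃───────────
─────────────────────────┨█          
0000  88 87 12 12 12 6a 7┃█          
0010  f5 f5 14 00 7f e1 9┃█          
0020  42 a0 9e e6 35 23 0┃█          
0030  8e 74 68 44 92 c5 2┃█          
0040  d4 d4 d4 d4        ┃█          
                         ┃█          
                         ┃█          
                         ┃█          
                         ┃█          
                         ┃█          
                         ┃█          
                         ┃█          
                         ┃█          
━━━━━━━━━━━━━━━━━━━━━━━━━┛━━━━━━━━━━━


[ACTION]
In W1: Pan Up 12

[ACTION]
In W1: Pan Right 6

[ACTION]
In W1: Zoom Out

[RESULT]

 ┏━━━━━━━━━━━━━━━━━━━━━━━━━━━━━━━━━━━
━━━━━━━━━━━━━━━━━━━━━━━━━┓           
Editor                   ┃───────────
─────────────────────────┨           
0000  88 87 12 12 12 6a 7┃           
0010  f5 f5 14 00 7f e1 9┃           
0020  42 a0 9e e6 35 23 0┃           
0030  8e 74 68 44 92 c5 2┃           
0040  d4 d4 d4 d4        ┃           
                         ┃           
                         ┃           
                         ┃           
                         ┃           
                         ┃           
                         ┃           
                         ┃           
                         ┃           
━━━━━━━━━━━━━━━━━━━━━━━━━┛━━━━━━━━━━━


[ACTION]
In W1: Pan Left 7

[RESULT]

 ┏━━━━━━━━━━━━━━━━━━━━━━━━━━━━━━━━━━━
━━━━━━━━━━━━━━━━━━━━━━━━━┓           
Editor                   ┃───────────
─────────────────────────┨█          
0000  88 87 12 12 12 6a 7┃█          
0010  f5 f5 14 00 7f e1 9┃█          
0020  42 a0 9e e6 35 23 0┃█          
0030  8e 74 68 44 92 c5 2┃█          
0040  d4 d4 d4 d4        ┃█          
                         ┃█          
                         ┃█          
                         ┃█          
                         ┃█          
                         ┃█          
                         ┃█          
                         ┃█          
                         ┃█          
━━━━━━━━━━━━━━━━━━━━━━━━━┛━━━━━━━━━━━
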